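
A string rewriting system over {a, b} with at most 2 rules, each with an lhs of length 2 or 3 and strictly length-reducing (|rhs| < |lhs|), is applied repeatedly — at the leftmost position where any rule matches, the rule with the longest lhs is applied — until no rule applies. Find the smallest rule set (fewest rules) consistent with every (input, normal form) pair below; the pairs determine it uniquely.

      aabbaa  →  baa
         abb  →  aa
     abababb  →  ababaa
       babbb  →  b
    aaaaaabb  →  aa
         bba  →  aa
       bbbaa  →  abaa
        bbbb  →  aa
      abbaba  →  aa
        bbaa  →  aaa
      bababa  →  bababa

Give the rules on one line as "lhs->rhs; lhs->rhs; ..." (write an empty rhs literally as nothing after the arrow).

aab->; bb->a

  | aabbaa => baa
  | abb => aa
  | abababb => ababaa
  | babbb => baab => b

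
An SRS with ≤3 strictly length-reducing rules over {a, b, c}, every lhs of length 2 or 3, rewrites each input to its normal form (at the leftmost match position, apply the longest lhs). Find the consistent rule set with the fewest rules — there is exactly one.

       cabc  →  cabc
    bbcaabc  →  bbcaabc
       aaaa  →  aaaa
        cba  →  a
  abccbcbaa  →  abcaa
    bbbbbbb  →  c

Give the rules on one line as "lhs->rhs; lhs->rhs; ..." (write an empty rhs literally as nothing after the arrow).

bbb->c; cb->

  | cabc
  | bbcaabc
  | aaaa
  | cba => a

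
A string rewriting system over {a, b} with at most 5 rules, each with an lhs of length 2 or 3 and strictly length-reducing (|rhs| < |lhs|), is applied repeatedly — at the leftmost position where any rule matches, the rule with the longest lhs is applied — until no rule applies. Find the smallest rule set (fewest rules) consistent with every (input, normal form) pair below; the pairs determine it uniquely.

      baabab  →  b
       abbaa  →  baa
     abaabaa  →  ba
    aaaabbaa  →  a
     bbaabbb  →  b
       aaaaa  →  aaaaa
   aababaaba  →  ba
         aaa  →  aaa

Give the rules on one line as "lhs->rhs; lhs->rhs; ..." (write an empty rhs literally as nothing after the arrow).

  | baabab => babb => bb => b
  | abbaa => baa
  | abaabaa => babaa => bba => ba
  | aaaabbaa => aaabaa => aaba => ab => a

ab->a; aba->b; abb->b; bb->b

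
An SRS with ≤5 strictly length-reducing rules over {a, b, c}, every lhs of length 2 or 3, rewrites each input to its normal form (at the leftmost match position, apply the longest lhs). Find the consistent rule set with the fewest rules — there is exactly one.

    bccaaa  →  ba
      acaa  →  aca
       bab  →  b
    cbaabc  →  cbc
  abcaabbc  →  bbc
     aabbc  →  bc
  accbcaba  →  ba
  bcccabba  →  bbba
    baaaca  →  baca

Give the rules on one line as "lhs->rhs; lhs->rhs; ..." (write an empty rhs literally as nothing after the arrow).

aa->a; ab->; cab->b; cc->

  | bccaaa => baaa => baa => ba
  | acaa => aca
  | bab => b
  | cbaabc => cbabc => cbc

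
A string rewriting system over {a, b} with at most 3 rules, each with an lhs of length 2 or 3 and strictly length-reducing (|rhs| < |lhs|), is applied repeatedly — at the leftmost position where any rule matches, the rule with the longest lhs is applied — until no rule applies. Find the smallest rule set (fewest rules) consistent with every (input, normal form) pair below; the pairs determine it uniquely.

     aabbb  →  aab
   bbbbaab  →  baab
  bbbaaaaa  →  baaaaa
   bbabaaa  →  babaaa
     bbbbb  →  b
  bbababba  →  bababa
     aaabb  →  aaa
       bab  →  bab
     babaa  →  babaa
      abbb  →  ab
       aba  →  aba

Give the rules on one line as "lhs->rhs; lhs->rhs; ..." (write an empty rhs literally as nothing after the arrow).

  | aabbb => aab
  | bbbbaab => bbaab => baab
  | bbbaaaaa => baaaaa
  | bbabaaa => babaaa

bb->; bba->ba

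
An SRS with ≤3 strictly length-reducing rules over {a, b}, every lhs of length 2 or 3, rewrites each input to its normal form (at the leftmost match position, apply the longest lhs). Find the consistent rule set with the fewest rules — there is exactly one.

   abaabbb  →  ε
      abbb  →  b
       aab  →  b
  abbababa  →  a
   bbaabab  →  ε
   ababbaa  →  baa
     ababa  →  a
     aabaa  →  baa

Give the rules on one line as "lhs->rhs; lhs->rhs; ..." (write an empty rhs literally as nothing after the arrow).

  | abaabbb => baabbb => babbb => bbbb => bb => ε
  | abbb => bbb => b
  | aab => ab => b
  | abbababa => bbababa => ababa => baba => bba => a

ab->b; bb->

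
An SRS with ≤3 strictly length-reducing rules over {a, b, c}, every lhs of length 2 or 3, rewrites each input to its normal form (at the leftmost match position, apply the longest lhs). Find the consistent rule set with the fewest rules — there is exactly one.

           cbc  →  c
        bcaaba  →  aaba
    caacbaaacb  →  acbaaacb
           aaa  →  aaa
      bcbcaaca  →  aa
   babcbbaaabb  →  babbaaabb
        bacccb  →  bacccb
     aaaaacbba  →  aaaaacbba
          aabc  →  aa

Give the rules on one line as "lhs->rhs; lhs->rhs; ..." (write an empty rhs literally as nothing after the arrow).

bc->; ca->

  | cbc => c
  | bcaaba => aaba
  | caacbaaacb => acbaaacb
  | aaa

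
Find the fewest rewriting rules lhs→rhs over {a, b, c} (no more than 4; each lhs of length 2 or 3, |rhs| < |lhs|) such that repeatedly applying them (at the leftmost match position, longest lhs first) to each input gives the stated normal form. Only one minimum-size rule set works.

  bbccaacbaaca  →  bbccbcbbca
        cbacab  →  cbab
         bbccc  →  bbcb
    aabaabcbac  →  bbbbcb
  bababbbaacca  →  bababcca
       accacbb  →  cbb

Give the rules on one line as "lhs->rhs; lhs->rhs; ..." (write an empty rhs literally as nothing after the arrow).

aa->b; abb->ab; ac->; ccc->cb

  | bbccaacbaaca => bbccbcbaaca => bbccbcbbca
  | cbacab => cbab
  | bbccc => bbcb
  | aabaabcbac => bbaabcbac => bbbbcbac => bbbbcb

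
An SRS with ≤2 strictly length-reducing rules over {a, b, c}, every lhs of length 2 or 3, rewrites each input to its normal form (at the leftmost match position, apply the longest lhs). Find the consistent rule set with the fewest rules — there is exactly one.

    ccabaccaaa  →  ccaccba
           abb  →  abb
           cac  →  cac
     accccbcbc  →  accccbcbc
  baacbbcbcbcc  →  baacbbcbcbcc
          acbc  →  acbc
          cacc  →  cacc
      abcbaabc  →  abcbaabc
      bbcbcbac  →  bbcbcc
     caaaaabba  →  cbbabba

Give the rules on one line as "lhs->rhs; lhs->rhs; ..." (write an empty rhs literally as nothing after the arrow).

  | ccabaccaaa => ccaccaaa => ccaccba
  | abb
  | cac
  | accccbcbc

aaa->ba; bac->c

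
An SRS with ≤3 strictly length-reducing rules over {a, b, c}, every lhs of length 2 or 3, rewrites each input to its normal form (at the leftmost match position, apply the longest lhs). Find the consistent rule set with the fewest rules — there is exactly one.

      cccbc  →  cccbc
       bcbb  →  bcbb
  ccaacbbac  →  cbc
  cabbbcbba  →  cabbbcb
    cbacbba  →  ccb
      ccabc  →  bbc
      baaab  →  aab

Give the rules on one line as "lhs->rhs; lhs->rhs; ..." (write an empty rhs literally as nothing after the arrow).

  | cccbc
  | bcbb
  | ccaacbbac => bacbbac => cbbac => cbc
  | cabbbcbba => cabbbcb

ba->; cca->b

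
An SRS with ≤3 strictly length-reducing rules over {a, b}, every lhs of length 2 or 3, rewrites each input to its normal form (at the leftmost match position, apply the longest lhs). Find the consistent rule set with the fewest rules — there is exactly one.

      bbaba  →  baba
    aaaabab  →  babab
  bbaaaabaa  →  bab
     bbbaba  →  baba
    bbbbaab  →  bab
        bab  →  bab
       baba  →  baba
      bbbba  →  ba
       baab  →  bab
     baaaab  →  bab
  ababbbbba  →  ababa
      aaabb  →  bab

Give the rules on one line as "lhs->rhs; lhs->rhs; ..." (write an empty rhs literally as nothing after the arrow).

aa->b; aab->ab; bb->b

  | bbaba => baba
  | aaaabab => baabab => babab
  | bbaaaabaa => baaaabaa => bbaabaa => baabaa => babaa => babb => bab
  | bbbaba => bbaba => baba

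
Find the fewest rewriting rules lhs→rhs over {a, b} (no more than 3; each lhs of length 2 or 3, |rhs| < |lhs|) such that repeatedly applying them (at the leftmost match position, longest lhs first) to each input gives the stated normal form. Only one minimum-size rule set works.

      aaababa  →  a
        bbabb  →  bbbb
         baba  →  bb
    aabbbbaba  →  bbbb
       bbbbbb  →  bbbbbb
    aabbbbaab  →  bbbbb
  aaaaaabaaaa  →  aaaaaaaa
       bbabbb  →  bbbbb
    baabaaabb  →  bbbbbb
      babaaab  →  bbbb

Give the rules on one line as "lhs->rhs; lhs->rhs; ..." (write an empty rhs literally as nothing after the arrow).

  | aaababa => aaba => a
  | bbabb => bbbb
  | baba => bba => bb
  | aabbbbaba => bbbaba => bbbba => bbbb

aab->; ba->b; baa->bb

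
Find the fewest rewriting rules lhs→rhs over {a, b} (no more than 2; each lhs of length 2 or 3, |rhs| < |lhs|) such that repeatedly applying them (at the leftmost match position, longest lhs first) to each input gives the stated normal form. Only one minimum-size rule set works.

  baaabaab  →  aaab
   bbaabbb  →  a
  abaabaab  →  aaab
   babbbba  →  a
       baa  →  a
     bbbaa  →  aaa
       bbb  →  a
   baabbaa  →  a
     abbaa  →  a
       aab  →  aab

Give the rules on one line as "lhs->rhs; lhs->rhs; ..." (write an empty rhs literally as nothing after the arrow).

  | baaabaab => aabaab => aaab
  | bbaabbb => babbb => bbb => a
  | abaabaab => aabaab => aaab
  | babbbba => bbbba => aba => a

ba->; bbb->a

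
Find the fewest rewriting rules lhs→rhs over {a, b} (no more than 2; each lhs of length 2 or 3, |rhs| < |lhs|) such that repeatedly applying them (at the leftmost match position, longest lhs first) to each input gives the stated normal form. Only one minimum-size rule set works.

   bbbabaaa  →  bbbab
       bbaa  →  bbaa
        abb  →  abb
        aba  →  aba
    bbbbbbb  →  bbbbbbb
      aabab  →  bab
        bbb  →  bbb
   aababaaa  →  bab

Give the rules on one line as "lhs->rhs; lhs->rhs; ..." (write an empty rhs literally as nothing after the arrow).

aaa->; aab->b

  | bbbabaaa => bbbab
  | bbaa
  | abb
  | aba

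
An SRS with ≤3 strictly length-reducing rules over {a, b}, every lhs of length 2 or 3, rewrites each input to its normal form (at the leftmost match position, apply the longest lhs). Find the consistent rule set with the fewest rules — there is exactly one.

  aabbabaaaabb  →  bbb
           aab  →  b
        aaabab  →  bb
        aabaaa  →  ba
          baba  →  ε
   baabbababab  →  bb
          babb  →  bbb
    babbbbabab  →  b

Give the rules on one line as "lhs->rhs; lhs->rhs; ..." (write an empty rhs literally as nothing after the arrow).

aa->; ab->b; bba->aa

  | aabbabaaaabb => bbabaaaabb => aabaaaabb => baaaabb => baabb => bbb
  | aab => b
  | aaabab => abab => bab => bb
  | aabaaa => baaa => ba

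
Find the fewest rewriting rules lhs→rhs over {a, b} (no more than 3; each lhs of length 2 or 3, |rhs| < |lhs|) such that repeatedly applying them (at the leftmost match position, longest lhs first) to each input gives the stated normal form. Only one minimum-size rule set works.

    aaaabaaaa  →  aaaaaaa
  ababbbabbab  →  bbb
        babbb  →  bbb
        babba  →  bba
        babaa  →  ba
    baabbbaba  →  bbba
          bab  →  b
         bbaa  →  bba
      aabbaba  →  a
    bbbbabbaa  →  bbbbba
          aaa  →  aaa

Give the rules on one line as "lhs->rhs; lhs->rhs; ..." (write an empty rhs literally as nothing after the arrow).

  | aaaabaaaa => aaaaaaa
  | ababbbabbab => abbbabbab => bbabbab => bbbab => bbb
  | babbb => bbb
  | babba => bba

ab->; baa->ba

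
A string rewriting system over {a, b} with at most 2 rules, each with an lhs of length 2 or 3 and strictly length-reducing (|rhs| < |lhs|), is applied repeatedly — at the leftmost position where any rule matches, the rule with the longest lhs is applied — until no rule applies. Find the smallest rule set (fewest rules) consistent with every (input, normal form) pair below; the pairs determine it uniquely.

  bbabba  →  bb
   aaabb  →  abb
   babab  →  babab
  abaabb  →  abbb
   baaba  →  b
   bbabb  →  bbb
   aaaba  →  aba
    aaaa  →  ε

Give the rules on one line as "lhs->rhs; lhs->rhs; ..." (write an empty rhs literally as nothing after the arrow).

  | bbabba => bbba => bb
  | aaabb => abb
  | babab
  | abaabb => abbb

aa->; bba->b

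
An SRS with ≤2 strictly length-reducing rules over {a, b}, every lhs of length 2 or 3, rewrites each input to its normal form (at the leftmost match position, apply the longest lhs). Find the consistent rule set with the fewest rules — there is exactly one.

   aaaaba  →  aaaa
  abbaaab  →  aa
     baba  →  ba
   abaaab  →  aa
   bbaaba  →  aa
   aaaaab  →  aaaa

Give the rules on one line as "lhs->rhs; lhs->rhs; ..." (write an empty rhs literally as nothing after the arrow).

  | aaaaba => aaaa
  | abbaaab => baaab => aaab => aa
  | baba => ba
  | abaaab => aaab => aa

ab->; baa->aa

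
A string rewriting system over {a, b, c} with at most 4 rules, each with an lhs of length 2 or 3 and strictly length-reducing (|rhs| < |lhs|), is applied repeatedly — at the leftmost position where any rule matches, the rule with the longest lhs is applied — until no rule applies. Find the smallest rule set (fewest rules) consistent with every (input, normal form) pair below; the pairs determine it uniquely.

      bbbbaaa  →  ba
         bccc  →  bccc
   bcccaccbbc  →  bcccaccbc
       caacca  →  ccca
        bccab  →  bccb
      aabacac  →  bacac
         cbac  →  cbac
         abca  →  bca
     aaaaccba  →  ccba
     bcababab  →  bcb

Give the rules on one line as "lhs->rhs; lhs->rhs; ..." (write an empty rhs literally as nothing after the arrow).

aa->; ab->b; bb->b

  | bbbbaaa => bbbaaa => bbaaa => baaa => ba
  | bccc
  | bcccaccbbc => bcccaccbc
  | caacca => ccca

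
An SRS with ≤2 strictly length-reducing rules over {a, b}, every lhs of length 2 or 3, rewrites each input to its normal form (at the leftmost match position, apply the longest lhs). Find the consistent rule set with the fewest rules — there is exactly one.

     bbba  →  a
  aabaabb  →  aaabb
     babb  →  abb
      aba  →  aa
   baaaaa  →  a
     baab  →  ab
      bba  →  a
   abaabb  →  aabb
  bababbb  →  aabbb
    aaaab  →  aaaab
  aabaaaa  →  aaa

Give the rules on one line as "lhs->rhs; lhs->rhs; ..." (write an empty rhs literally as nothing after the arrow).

  | bbba => bba => ba => a
  | aabaabb => aababb => aaabb
  | babb => abb
  | aba => aa

ba->a; baa->ba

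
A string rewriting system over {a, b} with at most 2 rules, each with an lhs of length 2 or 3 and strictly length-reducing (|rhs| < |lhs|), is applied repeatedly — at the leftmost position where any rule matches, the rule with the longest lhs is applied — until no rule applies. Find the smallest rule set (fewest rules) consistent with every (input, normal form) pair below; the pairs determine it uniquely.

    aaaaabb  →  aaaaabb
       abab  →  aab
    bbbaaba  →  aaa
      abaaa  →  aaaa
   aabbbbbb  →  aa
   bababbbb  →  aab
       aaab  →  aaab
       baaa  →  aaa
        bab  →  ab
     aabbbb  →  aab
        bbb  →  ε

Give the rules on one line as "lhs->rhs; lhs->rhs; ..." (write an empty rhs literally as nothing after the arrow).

ba->a; bbb->

  | aaaaabb
  | abab => aab
  | bbbaaba => aaba => aaa
  | abaaa => aaaa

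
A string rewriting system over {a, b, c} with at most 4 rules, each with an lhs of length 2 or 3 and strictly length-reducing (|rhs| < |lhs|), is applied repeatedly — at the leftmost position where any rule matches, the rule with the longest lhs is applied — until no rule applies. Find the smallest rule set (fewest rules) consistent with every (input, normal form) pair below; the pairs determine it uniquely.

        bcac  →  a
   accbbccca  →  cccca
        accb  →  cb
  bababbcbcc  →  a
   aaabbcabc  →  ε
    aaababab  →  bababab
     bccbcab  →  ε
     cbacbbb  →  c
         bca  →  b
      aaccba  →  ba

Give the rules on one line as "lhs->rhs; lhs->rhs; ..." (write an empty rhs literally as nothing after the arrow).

  | bcac => aac => bc => a
  | accbbccca => cbbccca => cccca
  | accb => cb
  | bababbcbcc => babacbcc => babbcc => bacc => bc => a

aa->b; ac->; bb->; bc->a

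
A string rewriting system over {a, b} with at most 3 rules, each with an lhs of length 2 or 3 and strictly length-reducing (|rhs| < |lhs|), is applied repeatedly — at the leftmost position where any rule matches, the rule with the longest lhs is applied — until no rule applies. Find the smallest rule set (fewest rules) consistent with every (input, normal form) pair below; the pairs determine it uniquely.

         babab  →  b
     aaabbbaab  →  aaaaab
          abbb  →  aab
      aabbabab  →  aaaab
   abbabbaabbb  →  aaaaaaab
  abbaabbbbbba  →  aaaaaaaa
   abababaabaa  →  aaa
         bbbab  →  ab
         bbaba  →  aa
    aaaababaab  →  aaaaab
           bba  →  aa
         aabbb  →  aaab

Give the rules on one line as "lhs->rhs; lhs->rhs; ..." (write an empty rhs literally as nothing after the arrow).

  | babab => bab => b
  | aaabbbaab => aaaabaab => aaaaab
  | abbb => aab
  | aabbabab => aaaabab => aaaab

ba->; bb->a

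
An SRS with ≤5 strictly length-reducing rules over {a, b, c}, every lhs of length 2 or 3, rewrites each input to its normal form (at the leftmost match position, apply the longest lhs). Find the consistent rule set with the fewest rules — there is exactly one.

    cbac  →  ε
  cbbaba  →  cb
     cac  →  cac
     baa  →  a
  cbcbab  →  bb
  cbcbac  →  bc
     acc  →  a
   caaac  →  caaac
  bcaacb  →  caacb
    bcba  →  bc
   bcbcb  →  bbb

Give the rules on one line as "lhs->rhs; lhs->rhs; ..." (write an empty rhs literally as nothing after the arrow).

  | cbac => cc => ε
  | cbbaba => cbba => cb
  | cac
  | baa => a

ba->; bca->ca; cbc->b; cc->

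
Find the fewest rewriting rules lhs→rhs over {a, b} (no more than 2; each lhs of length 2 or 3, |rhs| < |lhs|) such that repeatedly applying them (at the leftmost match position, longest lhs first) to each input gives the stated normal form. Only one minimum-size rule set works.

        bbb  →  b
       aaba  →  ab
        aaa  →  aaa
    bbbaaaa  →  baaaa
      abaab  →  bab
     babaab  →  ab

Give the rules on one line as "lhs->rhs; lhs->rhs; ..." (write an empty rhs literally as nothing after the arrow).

aba->b; bb->

  | bbb => b
  | aaba => ab
  | aaa
  | bbbaaaa => baaaa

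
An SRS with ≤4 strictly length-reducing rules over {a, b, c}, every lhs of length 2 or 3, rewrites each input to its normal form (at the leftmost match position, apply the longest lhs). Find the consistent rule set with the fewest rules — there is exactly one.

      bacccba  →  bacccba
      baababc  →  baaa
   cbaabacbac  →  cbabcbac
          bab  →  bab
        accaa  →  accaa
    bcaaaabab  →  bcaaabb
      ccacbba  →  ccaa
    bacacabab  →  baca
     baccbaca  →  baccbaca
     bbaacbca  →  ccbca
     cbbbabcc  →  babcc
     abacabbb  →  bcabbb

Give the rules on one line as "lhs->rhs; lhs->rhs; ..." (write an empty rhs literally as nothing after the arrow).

aac->cc; aba->b; bbc->aa; cbb->

  | bacccba
  | baababc => babbc => baaa
  | cbaabacbac => cbabcbac
  | bab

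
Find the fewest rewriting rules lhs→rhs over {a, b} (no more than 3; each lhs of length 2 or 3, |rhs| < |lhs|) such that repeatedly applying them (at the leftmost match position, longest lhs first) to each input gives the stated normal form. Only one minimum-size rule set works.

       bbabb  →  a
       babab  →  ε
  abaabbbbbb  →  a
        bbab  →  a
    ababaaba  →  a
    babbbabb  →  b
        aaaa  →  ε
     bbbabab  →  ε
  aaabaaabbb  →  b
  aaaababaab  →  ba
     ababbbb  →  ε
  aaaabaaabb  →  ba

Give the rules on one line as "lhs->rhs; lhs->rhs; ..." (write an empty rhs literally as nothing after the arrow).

aa->; ab->a; bb->

  | bbabb => abb => ab => a
  | babab => baab => bb => ε
  | abaabbbbbb => aaabbbbbb => abbbbbb => abbbbb => abbbb => abbb => abb => ab => a
  | bbab => ab => a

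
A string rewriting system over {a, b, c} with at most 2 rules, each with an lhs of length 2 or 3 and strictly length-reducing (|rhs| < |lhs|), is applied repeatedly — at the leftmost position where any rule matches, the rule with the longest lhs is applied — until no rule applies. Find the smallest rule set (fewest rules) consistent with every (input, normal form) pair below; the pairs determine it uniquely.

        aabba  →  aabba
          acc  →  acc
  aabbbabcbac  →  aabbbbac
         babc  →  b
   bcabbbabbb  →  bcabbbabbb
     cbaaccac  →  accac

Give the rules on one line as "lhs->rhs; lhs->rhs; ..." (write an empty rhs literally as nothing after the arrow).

  | aabba
  | acc
  | aabbbabcbac => aabbbbac
  | babc => b

abc->; cba->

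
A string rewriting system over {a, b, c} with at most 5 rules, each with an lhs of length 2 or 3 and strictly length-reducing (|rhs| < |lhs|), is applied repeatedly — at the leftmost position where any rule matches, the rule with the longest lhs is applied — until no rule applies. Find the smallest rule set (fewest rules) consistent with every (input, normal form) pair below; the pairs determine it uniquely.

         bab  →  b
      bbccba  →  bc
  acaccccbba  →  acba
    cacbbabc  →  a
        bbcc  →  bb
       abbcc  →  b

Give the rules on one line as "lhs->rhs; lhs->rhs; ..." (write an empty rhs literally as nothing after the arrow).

  | bab => b
  | bbccba => bbba => bc
  | acaccccbba => acaccbba => acabba => acba
  | cacbbabc => caccbc => cabc => cca => a

ab->; abc->ca; bba->c; cc->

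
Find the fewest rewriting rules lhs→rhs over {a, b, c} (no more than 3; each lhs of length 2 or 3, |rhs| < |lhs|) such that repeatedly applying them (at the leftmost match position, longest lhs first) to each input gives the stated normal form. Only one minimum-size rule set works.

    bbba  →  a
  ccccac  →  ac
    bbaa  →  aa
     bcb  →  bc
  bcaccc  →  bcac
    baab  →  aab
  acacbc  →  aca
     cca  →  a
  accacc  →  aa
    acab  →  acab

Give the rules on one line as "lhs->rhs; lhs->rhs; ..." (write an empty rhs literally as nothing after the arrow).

  | bbba => bba => ba => a
  | ccccac => ccac => ac
  | bbaa => baa => aa
  | bcb => bc

ba->a; cb->c; cc->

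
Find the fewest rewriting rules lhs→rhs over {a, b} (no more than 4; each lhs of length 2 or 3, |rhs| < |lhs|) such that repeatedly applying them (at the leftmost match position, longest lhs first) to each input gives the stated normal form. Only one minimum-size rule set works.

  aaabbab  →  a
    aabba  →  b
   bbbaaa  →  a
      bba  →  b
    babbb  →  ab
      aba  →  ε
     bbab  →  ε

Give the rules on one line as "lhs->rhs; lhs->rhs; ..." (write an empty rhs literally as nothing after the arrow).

aa->; ba->a; bb->; bba->b

  | aaabbab => abbab => abb => a
  | aabba => bba => b
  | bbbaaa => baaa => aaa => a
  | bba => b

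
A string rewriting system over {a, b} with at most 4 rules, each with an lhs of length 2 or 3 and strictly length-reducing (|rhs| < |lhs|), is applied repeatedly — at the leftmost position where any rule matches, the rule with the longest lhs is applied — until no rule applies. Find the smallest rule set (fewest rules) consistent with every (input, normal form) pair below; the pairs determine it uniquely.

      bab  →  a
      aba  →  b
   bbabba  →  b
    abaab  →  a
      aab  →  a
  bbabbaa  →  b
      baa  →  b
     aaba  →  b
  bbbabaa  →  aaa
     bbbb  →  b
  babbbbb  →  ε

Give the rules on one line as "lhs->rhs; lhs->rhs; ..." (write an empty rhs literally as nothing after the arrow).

ab->; aba->ba; ba->b; bb->a

  | bab => bb => a
  | aba => ba => b
  | bbabba => aabba => aba => ba => b
  | abaab => baab => bab => bb => a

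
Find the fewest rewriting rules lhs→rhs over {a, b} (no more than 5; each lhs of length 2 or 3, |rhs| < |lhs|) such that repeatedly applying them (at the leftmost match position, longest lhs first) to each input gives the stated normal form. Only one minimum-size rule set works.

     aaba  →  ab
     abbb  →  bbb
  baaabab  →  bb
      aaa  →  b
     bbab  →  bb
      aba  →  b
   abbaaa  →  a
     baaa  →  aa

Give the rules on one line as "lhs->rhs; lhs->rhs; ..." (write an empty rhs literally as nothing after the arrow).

aaa->b; aba->b; abb->bb; ba->

  | aaba => ab
  | abbb => bbb
  | baaabab => aabab => abb => bb
  | aaa => b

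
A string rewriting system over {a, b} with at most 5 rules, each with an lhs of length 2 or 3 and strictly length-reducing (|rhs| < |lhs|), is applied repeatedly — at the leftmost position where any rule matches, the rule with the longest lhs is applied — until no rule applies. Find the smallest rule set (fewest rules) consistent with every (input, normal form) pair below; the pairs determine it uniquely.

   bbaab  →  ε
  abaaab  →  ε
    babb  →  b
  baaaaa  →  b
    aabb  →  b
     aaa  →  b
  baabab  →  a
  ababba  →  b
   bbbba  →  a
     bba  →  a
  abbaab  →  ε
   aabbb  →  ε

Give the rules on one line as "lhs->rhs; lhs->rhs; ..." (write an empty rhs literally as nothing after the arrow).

aa->b; ab->a; ba->b; bb->

  | bbaab => aab => bb => ε
  | abaaab => aaaab => baab => bab => bb => ε
  | babb => bbb => b
  | baaaaa => baaaa => baaa => baa => ba => b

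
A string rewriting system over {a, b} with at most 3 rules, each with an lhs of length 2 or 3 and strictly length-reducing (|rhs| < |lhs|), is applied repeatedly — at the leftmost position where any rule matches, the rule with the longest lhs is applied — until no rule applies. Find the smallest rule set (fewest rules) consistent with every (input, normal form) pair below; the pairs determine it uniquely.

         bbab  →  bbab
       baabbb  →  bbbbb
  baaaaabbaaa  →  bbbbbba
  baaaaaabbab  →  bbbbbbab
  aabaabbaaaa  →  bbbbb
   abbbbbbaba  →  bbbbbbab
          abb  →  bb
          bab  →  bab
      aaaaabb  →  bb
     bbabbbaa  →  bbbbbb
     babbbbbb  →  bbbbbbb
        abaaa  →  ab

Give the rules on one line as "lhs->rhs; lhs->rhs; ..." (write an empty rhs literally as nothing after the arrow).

aba->ab; abb->bb; baa->bb

  | bbab
  | baabbb => bbbbb
  | baaaaabbaaa => bbaaabbaaa => bbbabbaaa => bbbbbaaa => bbbbbba
  | baaaaaabbab => bbaaaabbab => bbbaabbab => bbbbbbab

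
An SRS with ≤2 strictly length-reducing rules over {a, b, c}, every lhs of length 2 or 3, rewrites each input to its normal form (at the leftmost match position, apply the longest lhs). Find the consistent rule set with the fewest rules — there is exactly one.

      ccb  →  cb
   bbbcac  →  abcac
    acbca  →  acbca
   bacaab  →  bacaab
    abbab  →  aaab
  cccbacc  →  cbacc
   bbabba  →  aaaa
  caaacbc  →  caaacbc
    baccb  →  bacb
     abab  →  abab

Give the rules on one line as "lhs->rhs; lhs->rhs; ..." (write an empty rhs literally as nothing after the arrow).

bb->a; ccb->cb

  | ccb => cb
  | bbbcac => abcac
  | acbca
  | bacaab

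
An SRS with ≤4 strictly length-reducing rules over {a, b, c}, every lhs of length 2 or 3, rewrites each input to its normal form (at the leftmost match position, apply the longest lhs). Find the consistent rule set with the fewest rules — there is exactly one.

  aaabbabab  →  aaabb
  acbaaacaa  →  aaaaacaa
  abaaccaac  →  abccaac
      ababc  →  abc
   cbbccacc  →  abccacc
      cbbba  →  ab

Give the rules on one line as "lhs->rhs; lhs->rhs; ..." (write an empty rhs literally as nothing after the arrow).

  | aaabbabab => aaabbab => aaabb
  | acbaaacaa => aaaaacaa
  | abaaccaac => abccaac
  | ababc => abc

ba->; baa->b; cb->a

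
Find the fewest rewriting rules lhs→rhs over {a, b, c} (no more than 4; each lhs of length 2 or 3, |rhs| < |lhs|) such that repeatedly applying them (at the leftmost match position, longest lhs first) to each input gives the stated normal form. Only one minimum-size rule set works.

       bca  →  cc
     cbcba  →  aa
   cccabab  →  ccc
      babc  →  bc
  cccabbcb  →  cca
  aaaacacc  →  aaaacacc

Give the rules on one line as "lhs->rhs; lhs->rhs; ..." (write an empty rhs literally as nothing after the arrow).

ab->; bca->cc; cbc->aa

  | bca => cc
  | cbcba => aaba => aa
  | cccabab => cccab => ccc
  | babc => bc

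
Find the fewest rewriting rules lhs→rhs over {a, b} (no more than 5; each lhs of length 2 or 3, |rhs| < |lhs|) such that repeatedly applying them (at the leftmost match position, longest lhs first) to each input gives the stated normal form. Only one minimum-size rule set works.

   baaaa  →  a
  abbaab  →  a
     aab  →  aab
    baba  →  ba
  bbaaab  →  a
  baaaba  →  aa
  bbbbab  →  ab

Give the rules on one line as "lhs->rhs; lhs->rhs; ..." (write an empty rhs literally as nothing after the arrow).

  | baaaa => aaaa => aba => a
  | abbaab => aaab => abb => a
  | aab
  | baba => ba

aaa->ab; aba->a; baa->aa; bb->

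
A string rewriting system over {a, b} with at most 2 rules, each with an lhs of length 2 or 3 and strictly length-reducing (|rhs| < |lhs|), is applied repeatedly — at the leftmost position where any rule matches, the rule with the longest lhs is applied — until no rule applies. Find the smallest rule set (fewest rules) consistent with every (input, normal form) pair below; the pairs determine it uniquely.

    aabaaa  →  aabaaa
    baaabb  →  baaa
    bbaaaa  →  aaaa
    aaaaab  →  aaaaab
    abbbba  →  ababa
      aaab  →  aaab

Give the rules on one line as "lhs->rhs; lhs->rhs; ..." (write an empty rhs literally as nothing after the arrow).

bb->; bbb->ba

  | aabaaa
  | baaabb => baaa
  | bbaaaa => aaaa
  | aaaaab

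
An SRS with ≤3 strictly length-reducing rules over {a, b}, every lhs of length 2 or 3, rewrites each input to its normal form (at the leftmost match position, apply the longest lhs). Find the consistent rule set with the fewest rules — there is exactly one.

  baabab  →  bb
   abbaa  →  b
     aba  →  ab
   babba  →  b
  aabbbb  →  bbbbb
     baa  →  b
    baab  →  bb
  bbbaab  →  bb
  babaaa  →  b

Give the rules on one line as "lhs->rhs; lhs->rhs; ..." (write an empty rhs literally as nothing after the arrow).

  | baabab => babab => bbab => aab => bb
  | abbaa => aaaa => baa => ba => b
  | aba => ab
  | babba => bbba => baa => ba => b

aa->b; ba->b; bba->aa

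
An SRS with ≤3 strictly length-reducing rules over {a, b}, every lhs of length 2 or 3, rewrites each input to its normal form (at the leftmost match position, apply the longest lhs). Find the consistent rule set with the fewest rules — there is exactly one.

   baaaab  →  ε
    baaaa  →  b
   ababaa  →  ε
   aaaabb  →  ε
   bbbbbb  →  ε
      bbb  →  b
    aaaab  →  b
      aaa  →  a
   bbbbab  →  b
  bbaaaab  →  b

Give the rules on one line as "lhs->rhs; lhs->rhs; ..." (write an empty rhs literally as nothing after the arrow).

aa->; ab->b; bb->

  | baaaab => baab => bb => ε
  | baaaa => baa => b
  | ababaa => babaa => bbaa => aa => ε
  | aaaabb => aabb => bb => ε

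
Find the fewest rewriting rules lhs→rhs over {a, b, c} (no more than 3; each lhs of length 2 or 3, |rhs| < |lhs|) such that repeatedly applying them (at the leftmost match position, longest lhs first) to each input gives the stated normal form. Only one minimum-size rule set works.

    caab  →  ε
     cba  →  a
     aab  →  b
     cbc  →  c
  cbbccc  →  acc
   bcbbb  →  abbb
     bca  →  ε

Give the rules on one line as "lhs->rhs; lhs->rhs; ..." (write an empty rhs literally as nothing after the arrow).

aa->; bc->a; cb->

  | caab => cb => ε
  | cba => a
  | aab => b
  | cbc => c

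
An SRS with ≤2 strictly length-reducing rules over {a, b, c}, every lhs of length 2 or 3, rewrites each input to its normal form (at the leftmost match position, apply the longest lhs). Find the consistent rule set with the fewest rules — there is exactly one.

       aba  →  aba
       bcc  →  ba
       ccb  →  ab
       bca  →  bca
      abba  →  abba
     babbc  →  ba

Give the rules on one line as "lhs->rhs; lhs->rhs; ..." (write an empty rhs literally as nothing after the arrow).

  | aba
  | bcc => ba
  | ccb => ab
  | bca

bbc->; cc->a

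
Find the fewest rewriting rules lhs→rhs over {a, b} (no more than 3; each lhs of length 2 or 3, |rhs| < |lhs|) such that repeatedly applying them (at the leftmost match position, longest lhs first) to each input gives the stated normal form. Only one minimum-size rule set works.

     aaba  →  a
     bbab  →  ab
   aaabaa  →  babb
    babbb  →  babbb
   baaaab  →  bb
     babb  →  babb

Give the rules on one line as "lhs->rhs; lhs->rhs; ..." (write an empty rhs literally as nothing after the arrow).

aa->b; bba->a

  | aaba => bba => a
  | bbab => ab
  | aaabaa => babaa => babb
  | babbb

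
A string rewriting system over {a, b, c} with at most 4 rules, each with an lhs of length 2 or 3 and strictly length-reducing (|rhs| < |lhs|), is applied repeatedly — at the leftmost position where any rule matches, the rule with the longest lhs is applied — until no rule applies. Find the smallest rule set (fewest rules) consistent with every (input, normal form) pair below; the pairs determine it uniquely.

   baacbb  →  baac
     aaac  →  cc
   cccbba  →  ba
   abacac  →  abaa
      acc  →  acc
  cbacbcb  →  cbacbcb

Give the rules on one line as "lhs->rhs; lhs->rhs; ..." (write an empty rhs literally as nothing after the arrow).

  | baacbb => baac
  | aaac => cc
  | cccbba => bbba => ba
  | abacac => abaa

aaa->c; bb->; cac->a; ccc->b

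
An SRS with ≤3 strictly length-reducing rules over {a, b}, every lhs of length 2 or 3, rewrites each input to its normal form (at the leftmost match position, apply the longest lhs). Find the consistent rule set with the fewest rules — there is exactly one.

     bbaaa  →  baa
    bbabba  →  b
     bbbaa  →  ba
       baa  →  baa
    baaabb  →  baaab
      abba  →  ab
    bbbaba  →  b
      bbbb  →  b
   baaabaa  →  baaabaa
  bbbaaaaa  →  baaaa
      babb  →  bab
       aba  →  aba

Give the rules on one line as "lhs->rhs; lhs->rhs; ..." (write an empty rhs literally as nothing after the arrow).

bb->b; bba->b

  | bbaaa => baa
  | bbabba => bbba => bba => b
  | bbbaa => bbaa => ba
  | baa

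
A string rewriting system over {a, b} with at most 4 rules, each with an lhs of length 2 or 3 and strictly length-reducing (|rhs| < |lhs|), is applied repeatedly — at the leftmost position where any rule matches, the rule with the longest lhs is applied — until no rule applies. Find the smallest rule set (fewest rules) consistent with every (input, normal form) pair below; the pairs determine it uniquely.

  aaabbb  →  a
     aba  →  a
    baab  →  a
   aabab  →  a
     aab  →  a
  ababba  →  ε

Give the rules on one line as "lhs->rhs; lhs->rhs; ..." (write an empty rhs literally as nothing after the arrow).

  | aaabbb => aabab => aab => a
  | aba => a
  | baab => abb => ba => a
  | aabab => aab => a

ab->; abb->ba; ba->a; baa->ab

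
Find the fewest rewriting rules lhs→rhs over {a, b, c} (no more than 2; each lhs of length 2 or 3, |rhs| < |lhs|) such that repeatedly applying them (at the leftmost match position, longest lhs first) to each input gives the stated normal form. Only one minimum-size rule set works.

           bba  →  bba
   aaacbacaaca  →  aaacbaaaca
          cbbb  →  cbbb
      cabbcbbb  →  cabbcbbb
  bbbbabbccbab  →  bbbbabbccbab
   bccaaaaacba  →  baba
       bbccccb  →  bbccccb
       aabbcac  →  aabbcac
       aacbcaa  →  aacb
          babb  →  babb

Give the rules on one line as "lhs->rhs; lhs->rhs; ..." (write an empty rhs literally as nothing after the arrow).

  | bba
  | aaacbacaaca => aaacbaaaca
  | cbbb
  | cabbcbbb

bac->ba; caa->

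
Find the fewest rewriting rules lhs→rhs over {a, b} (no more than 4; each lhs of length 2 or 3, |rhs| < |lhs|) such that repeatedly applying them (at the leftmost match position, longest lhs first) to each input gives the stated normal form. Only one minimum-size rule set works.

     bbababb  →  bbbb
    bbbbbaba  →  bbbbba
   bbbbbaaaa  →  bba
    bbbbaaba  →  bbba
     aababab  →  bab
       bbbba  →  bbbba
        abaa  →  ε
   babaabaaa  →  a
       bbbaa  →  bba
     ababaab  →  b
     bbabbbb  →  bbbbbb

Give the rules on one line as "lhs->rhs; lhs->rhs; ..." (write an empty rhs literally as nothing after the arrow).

aa->; aba->a; abb->bb; baa->a

  | bbababb => bbabb => bbbb
  | bbbbbaba => bbbbba
  | bbbbbaaaa => bbbbaaa => bbbaa => bba
  | bbbbaaba => bbbaba => bbba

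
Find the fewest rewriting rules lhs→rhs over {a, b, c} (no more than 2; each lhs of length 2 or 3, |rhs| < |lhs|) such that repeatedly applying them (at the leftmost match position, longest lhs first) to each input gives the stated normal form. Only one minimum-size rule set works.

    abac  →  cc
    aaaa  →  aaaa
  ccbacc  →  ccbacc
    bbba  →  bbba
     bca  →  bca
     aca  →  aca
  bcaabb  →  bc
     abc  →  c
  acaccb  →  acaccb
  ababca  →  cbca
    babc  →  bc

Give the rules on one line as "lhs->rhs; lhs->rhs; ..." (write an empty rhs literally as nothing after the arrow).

ab->; aba->c

  | abac => cc
  | aaaa
  | ccbacc
  | bbba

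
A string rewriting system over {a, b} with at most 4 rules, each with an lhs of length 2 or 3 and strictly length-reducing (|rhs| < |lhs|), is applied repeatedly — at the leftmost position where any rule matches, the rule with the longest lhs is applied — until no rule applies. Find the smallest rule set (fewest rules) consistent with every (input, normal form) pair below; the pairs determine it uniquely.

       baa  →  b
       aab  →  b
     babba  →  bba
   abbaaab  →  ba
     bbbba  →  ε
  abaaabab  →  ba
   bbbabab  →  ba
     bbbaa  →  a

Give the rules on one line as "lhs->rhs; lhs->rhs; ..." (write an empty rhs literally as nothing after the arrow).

  | baa => b
  | aab => b
  | babba => bba
  | abbaaab => baaab => bab => ba

aa->; ab->a; abb->b; bbb->a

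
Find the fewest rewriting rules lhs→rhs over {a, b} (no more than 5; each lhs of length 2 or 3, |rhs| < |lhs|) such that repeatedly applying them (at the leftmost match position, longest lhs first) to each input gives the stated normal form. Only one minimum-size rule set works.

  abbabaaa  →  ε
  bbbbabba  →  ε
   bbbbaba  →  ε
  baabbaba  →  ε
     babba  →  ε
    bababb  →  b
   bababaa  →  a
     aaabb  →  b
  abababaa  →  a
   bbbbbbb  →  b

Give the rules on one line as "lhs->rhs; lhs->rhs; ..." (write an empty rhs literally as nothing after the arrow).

  | abbabaaa => bbabaaa => babaaa => baaa => aa => ε
  | bbbbabba => bbbabba => bbabba => babba => bba => ba => ε
  | bbbbaba => bbbaba => bbaba => baba => ba => ε
  | baabbaba => abbaba => bbaba => baba => ba => ε

aa->; ab->b; ba->; bb->b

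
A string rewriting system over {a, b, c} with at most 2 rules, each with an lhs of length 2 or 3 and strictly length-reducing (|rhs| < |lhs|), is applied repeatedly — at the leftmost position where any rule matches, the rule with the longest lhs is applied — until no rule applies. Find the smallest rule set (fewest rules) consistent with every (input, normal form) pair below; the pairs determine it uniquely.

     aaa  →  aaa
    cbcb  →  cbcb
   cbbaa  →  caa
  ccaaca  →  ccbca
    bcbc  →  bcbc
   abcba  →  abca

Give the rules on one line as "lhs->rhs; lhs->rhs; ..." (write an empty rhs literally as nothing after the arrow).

aac->bc; ba->a

  | aaa
  | cbcb
  | cbbaa => cbaa => caa
  | ccaaca => ccbca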